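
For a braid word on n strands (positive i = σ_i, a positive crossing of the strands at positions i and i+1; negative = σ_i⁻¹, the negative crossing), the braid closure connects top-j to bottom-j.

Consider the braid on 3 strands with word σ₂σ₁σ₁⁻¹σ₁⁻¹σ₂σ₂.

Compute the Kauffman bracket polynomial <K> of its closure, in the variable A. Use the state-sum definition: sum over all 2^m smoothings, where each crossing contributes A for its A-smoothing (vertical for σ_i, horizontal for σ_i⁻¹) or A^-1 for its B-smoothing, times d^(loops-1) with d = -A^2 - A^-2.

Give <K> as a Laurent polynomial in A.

A^2 + A^-6 - A^-10

Derivation:
First cancel adjacent σ_i σ_i⁻¹ pairs (Reidemeister II — same braid, same closure): s2 s1 s1^-1 s1^-1 s2 s2 → s2 s1^-1 s2 s2.
Braid: s2 s1^-1 s2 s2 on 3 strands, 4 crossings.
Writhe w = (#positive) - (#negative) = 3 - 1 = 2.
State-sum expansion of <K>. There are 2^4 = 16 states.
For each crossing: s=0 is the vertical smoothing, s=1 horizontal. Crossing k contributes A^(sign_k * (1 - 2*s_k)); loop factor d = -A^2 - A^-2.
  state 0000: A-exp=+2, loops=3, term = A^2 * d^2
  state 0001: A-exp=+0, loops=2, term = A^0 * d^1
  state 0010: A-exp=+0, loops=2, term = A^0 * d^1
  state 0011: A-exp=-2, loops=3, term = A^-2 * d^2
  state 0100: A-exp=+4, loops=2, term = A^4 * d^1
  state 0101: A-exp=+2, loops=1, term = A^2 * d^0
  state 0110: A-exp=+2, loops=1, term = A^2 * d^0
  state 0111: A-exp=+0, loops=2, term = A^0 * d^1
  state 1000: A-exp=+0, loops=2, term = A^0 * d^1
  state 1001: A-exp=-2, loops=3, term = A^-2 * d^2
  state 1010: A-exp=-2, loops=3, term = A^-2 * d^2
  state 1011: A-exp=-4, loops=4, term = A^-4 * d^3
  state 1100: A-exp=+2, loops=1, term = A^2 * d^0
  state 1101: A-exp=+0, loops=2, term = A^0 * d^1
  state 1110: A-exp=+0, loops=2, term = A^0 * d^1
  state 1111: A-exp=-2, loops=3, term = A^-2 * d^2
Collect the terms by A-exponent (count of states per loop number):
Powers of d = -A^2 - A^-2: d^2 = A^4 + 2 + A^-4; d^3 = -A^6 - 3*A^2 - 3*A^-2 - A^-6.
  A^4 * (d) = -A^6 - A^2
  A^2 * (3 + d^2) = A^6 + 5*A^2 + A^-2
  A^0 * (6*d) = -6*A^2 - 6*A^-2
  A^-2 * (4*d^2) = 4*A^2 + 8*A^-2 + 4*A^-6
  A^-4 * (d^3) = -A^2 - 3*A^-2 - 3*A^-6 - A^-10
Summing the groups: <K> = A^2 + A^-6 - A^-10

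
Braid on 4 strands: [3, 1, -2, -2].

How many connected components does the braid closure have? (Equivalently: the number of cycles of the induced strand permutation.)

Track the strand permutation on 4 strands, starting from identity.
  step 1: s3 swaps positions 3,4 -> [1 2 4 3]
  step 2: s1 swaps positions 1,2 -> [2 1 4 3]
  step 3: s2^-1 swaps positions 2,3 -> [2 4 1 3]
  step 4: s2^-1 swaps positions 2,3 -> [2 1 4 3]
Final permutation (position -> original strand): [2 1 4 3]
Closure components = cycle count of this permutation = 2.

Answer: 2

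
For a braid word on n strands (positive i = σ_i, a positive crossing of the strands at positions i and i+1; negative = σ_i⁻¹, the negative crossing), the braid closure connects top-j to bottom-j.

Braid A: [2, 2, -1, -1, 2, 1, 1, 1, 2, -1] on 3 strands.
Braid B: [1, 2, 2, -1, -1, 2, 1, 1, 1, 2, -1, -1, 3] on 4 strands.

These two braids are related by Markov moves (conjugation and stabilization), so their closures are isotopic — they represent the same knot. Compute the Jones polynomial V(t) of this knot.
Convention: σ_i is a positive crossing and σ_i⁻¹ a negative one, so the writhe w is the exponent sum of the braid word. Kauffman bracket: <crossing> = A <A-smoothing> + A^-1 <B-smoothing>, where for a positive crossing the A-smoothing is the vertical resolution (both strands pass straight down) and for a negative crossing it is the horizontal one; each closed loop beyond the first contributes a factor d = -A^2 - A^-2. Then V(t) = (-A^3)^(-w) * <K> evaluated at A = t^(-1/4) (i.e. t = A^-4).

Markov-equivalent braids have isotopic closures, hence identical knot invariants. Strip the Markov moves from each word to reach a common short braid β, then compute V(t) once on β.
Braid A: s2 s2 s1^-1 s1^-1 s2 s1 s1 s1 s2 s1^-1 on 3 strands has no conjugating prefix/suffix or stabilization to strip; take β = s2 s2 s1^-1 s1^-1 s2 s1 s1 s1 s2 s1^-1.
Braid B: s1 s2 s2 s1^-1 s1^-1 s2 s1 s1 s1 s2 s1^-1 s1^-1 s3 on 4 strands reduces by inverse Markov moves (closure unchanged at each step):
  Destabilize: the word has the form β·s3 where s3 occurs only as the final letter (β ∈ B_3); drop it and the last strand → 3 strands.
  Deconjugate: the word is γ·β·γ⁻¹ with γ = s1 (prefix) and γ⁻¹ = s1^-1 (suffix); strip both.
Reduced to β = s2 s2 s1^-1 s1^-1 s2 s1 s1 s1 s2 s1^-1 on 3 strands, 10 crossings.
Both give the same β = s2 s2 s1^-1 s1^-1 s2 s1 s1 s1 s2 s1^-1 on 3 strands, so one state sum suffices:
Braid: s2 s2 s1^-1 s1^-1 s2 s1 s1 s1 s2 s1^-1 on 3 strands, 10 crossings.
Writhe w = (#positive) - (#negative) = 7 - 3 = 4.
Computing the Kauffman bracket via state sum. There are 2^10 = 1024 states.
Smooth each crossing (0=||, 1=⌣⌢); contribution A^(Σ sign_k(1-2s_k)) * d^(L-1).
Tabulate the states by total A-exponent and number of loops L (A-exp: L × count):
  A^10: L=4 ×1
  A^8: L=3 ×7, L=5 ×3
  A^6: L=2 ×19, L=4 ×23, L=6 ×3
  A^4: L=1 ×20, L=3 ×75, L=5 ×24, L=7 ×1
  A^2: L=2 ×114, L=4 ×86, L=6 ×10
  A^0: L=1 ×51, L=3 ×155, L=5 ×45, L=7 ×1
  A^-2: L=2 ×102, L=4 ×98, L=6 ×10
  A^-4: L=3 ×89, L=5 ×30, L=7 ×1
  A^-6: L=4 ×41, L=6 ×4
  A^-8: L=5 ×10
  A^-10: L=6 ×1
Each group contributes A^e * Σ count * d^(L-1):
Powers of d = -A^2 - A^-2: d^2 = A^4 + 2 + A^-4; d^3 = -A^6 - 3*A^2 - 3*A^-2 - A^-6; d^4 = A^8 + 4*A^4 + 6 + 4*A^-4 + A^-8; d^5 = -A^10 - 5*A^6 - 10*A^2 - 10*A^-2 - 5*A^-6 - A^-10; d^6 = A^12 + 6*A^8 + 15*A^4 + 20 + 15*A^-4 + 6*A^-8 + A^-12.
  A^10 * (d^3) = -A^16 - 3*A^12 - 3*A^8 - A^4
  A^8 * (7*d^2 + 3*d^4) = 3*A^16 + 19*A^12 + 32*A^8 + 19*A^4 + 3
  A^6 * (19*d + 23*d^3 + 3*d^5) = -3*A^16 - 38*A^12 - 118*A^8 - 118*A^4 - 38 - 3*A^-4
  A^4 * (20 + 75*d^2 + 24*d^4 + d^6) = A^16 + 30*A^12 + 186*A^8 + 334*A^4 + 186 + 30*A^-4 + A^-8
  A^2 * (114*d + 86*d^3 + 10*d^5) = -10*A^12 - 136*A^8 - 472*A^4 - 472 - 136*A^-4 - 10*A^-8
  A^0 * (51 + 155*d^2 + 45*d^4 + d^6) = A^12 + 51*A^8 + 350*A^4 + 651 + 350*A^-4 + 51*A^-8 + A^-12
  A^-2 * (102*d + 98*d^3 + 10*d^5) = -10*A^8 - 148*A^4 - 496 - 496*A^-4 - 148*A^-8 - 10*A^-12
  A^-4 * (89*d^2 + 30*d^4 + d^6) = A^8 + 36*A^4 + 224 + 378*A^-4 + 224*A^-8 + 36*A^-12 + A^-16
  A^-6 * (41*d^3 + 4*d^5) = -4*A^4 - 61 - 163*A^-4 - 163*A^-8 - 61*A^-12 - 4*A^-16
  A^-8 * (10*d^4) = 10 + 40*A^-4 + 60*A^-8 + 40*A^-12 + 10*A^-16
  A^-10 * (d^5) = -1 - 5*A^-4 - 10*A^-8 - 10*A^-12 - 5*A^-16 - A^-20
Summing the groups: <K> = -A^12 + 3*A^8 - 4*A^4 + 6 - 5*A^-4 + 5*A^-8 - 4*A^-12 + 2*A^-16 - A^-20
Normalise by the writhe: (-A^3)^(-w) = (-A^3)^(-4) = A^-12, so f(A) = A^-12 * <K> = -1 + 3*A^-4 - 4*A^-8 + 6*A^-12 - 5*A^-16 + 5*A^-20 - 4*A^-24 + 2*A^-28 - A^-32.
Substitute A = t^(-1/4), i.e. A^e → t^(-e/4): V(t) = -t^8 + 2*t^7 - 4*t^6 + 5*t^5 - 5*t^4 + 6*t^3 - 4*t^2 + 3*t - 1

Answer: -t^8 + 2*t^7 - 4*t^6 + 5*t^5 - 5*t^4 + 6*t^3 - 4*t^2 + 3*t - 1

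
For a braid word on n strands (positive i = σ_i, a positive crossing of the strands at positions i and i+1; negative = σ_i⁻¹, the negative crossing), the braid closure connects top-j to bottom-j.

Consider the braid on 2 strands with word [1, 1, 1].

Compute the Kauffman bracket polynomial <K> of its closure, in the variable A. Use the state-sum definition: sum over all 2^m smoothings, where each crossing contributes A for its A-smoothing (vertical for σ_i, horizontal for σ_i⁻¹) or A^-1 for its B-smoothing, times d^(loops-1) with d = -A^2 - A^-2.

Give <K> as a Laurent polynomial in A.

Braid: s1 s1 s1 on 2 strands, 3 crossings.
Writhe w = (#positive) - (#negative) = 3 - 0 = 3.
State-sum expansion of <K>. There are 2^3 = 8 states.
Smooth each crossing (0=||, 1=⌣⌢); contribution A^(Σ sign_k(1-2s_k)) * d^(L-1).
  state 000: A-exp=+3, loops=2, term = A^3 * d^1
  state 001: A-exp=+1, loops=1, term = A^1 * d^0
  state 010: A-exp=+1, loops=1, term = A^1 * d^0
  state 011: A-exp=-1, loops=2, term = A^-1 * d^1
  state 100: A-exp=+1, loops=1, term = A^1 * d^0
  state 101: A-exp=-1, loops=2, term = A^-1 * d^1
  state 110: A-exp=-1, loops=2, term = A^-1 * d^1
  state 111: A-exp=-3, loops=3, term = A^-3 * d^2
Collect the terms by A-exponent (count of states per loop number):
Powers of d = -A^2 - A^-2: d^2 = A^4 + 2 + A^-4.
  A^3 * (d) = -A^5 - A
  A^1 * (3) = 3*A
  A^-1 * (3*d) = -3*A - 3*A^-3
  A^-3 * (d^2) = A + 2*A^-3 + A^-7
Summing the groups: <K> = -A^5 - A^-3 + A^-7

Answer: -A^5 - A^-3 + A^-7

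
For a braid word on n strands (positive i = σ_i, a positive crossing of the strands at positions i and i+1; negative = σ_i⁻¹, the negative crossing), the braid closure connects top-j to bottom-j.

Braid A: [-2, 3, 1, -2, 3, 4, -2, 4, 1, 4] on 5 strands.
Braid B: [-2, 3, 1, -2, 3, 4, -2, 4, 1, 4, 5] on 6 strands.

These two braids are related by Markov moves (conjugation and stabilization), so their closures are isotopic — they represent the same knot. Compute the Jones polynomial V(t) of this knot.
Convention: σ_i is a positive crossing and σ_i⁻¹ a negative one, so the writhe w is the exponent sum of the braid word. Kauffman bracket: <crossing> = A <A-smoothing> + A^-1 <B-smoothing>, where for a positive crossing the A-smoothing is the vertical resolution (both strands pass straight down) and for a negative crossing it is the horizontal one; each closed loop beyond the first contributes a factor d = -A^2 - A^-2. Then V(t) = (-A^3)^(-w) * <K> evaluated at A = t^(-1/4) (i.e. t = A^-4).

Markov-equivalent braids have isotopic closures, hence identical knot invariants. Strip the Markov moves from each word to reach a common short braid β, then compute V(t) once on β.
Braid A: s2^-1 s3 s1 s2^-1 s3 s4 s2^-1 s4 s1 s4 on 5 strands has no conjugating prefix/suffix or stabilization to strip; take β = s2^-1 s3 s1 s2^-1 s3 s4 s2^-1 s4 s1 s4.
Braid B: s2^-1 s3 s1 s2^-1 s3 s4 s2^-1 s4 s1 s4 s5 on 6 strands reduces by inverse Markov moves (closure unchanged at each step):
  Destabilize: the word has the form β·s5 where s5 occurs only as the final letter (β ∈ B_5); drop it and the last strand → 5 strands.
Reduced to β = s2^-1 s3 s1 s2^-1 s3 s4 s2^-1 s4 s1 s4 on 5 strands, 10 crossings.
Both give the same β = s2^-1 s3 s1 s2^-1 s3 s4 s2^-1 s4 s1 s4 on 5 strands, so one state sum suffices:
Braid: s2^-1 s3 s1 s2^-1 s3 s4 s2^-1 s4 s1 s4 on 5 strands, 10 crossings.
Writhe w = (#positive) - (#negative) = 7 - 3 = 4.
Computing the Kauffman bracket via state sum. There are 2^10 = 1024 states.
Each crossing splits two ways (0=vertical, 1=horizontal). The state's weight is A^(#A-smoothings - #B-smoothings) * d^(loops - 1).
Tabulate the states by total A-exponent and number of loops L (A-exp: L × count):
  A^10: L=6 ×1
  A^8: L=5 ×10
  A^6: L=4 ×42, L=6 ×3
  A^4: L=3 ×95, L=5 ×24, L=7 ×1
  A^2: L=2 ×117, L=4 ×86, L=6 ×7
  A^0: L=1 ×63, L=3 ×157, L=5 ×32
  A^-2: L=2 ×120, L=4 ×87, L=6 ×3
  A^-4: L=3 ×99, L=5 ×21
  A^-6: L=4 ×43, L=6 ×2
  A^-8: L=5 ×10
  A^-10: L=6 ×1
Each group contributes A^e * Σ count * d^(L-1):
Powers of d = -A^2 - A^-2: d^2 = A^4 + 2 + A^-4; d^3 = -A^6 - 3*A^2 - 3*A^-2 - A^-6; d^4 = A^8 + 4*A^4 + 6 + 4*A^-4 + A^-8; d^5 = -A^10 - 5*A^6 - 10*A^2 - 10*A^-2 - 5*A^-6 - A^-10; d^6 = A^12 + 6*A^8 + 15*A^4 + 20 + 15*A^-4 + 6*A^-8 + A^-12.
  A^10 * (d^5) = -A^20 - 5*A^16 - 10*A^12 - 10*A^8 - 5*A^4 - 1
  A^8 * (10*d^4) = 10*A^16 + 40*A^12 + 60*A^8 + 40*A^4 + 10
  A^6 * (42*d^3 + 3*d^5) = -3*A^16 - 57*A^12 - 156*A^8 - 156*A^4 - 57 - 3*A^-4
  A^4 * (95*d^2 + 24*d^4 + d^6) = A^16 + 30*A^12 + 206*A^8 + 354*A^4 + 206 + 30*A^-4 + A^-8
  A^2 * (117*d + 86*d^3 + 7*d^5) = -7*A^12 - 121*A^8 - 445*A^4 - 445 - 121*A^-4 - 7*A^-8
  A^0 * (63 + 157*d^2 + 32*d^4) = 32*A^8 + 285*A^4 + 569 + 285*A^-4 + 32*A^-8
  A^-2 * (120*d + 87*d^3 + 3*d^5) = -3*A^8 - 102*A^4 - 411 - 411*A^-4 - 102*A^-8 - 3*A^-12
  A^-4 * (99*d^2 + 21*d^4) = 21*A^4 + 183 + 324*A^-4 + 183*A^-8 + 21*A^-12
  A^-6 * (43*d^3 + 2*d^5) = -2*A^4 - 53 - 149*A^-4 - 149*A^-8 - 53*A^-12 - 2*A^-16
  A^-8 * (10*d^4) = 10 + 40*A^-4 + 60*A^-8 + 40*A^-12 + 10*A^-16
  A^-10 * (d^5) = -1 - 5*A^-4 - 10*A^-8 - 10*A^-12 - 5*A^-16 - A^-20
Summing the groups: <K> = -A^20 + 3*A^16 - 4*A^12 + 8*A^8 - 10*A^4 + 10 - 10*A^-4 + 8*A^-8 - 5*A^-12 + 3*A^-16 - A^-20
Normalise by the writhe: (-A^3)^(-w) = (-A^3)^(-4) = A^-12, so f(A) = A^-12 * <K> = -A^8 + 3*A^4 - 4 + 8*A^-4 - 10*A^-8 + 10*A^-12 - 10*A^-16 + 8*A^-20 - 5*A^-24 + 3*A^-28 - A^-32.
Substitute A = t^(-1/4), i.e. A^e → t^(-e/4): V(t) = -t^8 + 3*t^7 - 5*t^6 + 8*t^5 - 10*t^4 + 10*t^3 - 10*t^2 + 8*t - 4 + 3*t^-1 - t^-2

Answer: -t^8 + 3*t^7 - 5*t^6 + 8*t^5 - 10*t^4 + 10*t^3 - 10*t^2 + 8*t - 4 + 3*t^-1 - t^-2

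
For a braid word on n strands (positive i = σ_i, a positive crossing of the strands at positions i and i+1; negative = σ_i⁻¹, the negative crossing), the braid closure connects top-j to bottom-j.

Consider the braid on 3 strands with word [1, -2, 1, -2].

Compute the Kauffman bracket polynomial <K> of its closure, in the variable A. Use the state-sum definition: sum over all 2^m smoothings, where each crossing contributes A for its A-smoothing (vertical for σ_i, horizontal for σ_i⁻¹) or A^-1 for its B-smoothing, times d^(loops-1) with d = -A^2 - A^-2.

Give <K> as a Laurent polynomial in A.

A^8 - A^4 + 1 - A^-4 + A^-8

Derivation:
Braid: s1 s2^-1 s1 s2^-1 on 3 strands, 4 crossings.
Writhe w = (#positive) - (#negative) = 2 - 2 = 0.
State-sum expansion of <K>. There are 2^4 = 16 states.
Each crossing splits two ways (0=vertical, 1=horizontal). The state's weight is A^(#A-smoothings - #B-smoothings) * d^(loops - 1).
  state 0000: A-exp=+0, loops=3, term = A^0 * d^2
  state 0001: A-exp=+2, loops=2, term = A^2 * d^1
  state 0010: A-exp=-2, loops=2, term = A^-2 * d^1
  state 0011: A-exp=+0, loops=1, term = A^0 * d^0
  state 0100: A-exp=+2, loops=2, term = A^2 * d^1
  state 0101: A-exp=+4, loops=3, term = A^4 * d^2
  state 0110: A-exp=+0, loops=1, term = A^0 * d^0
  state 0111: A-exp=+2, loops=2, term = A^2 * d^1
  state 1000: A-exp=-2, loops=2, term = A^-2 * d^1
  state 1001: A-exp=+0, loops=1, term = A^0 * d^0
  state 1010: A-exp=-4, loops=3, term = A^-4 * d^2
  state 1011: A-exp=-2, loops=2, term = A^-2 * d^1
  state 1100: A-exp=+0, loops=1, term = A^0 * d^0
  state 1101: A-exp=+2, loops=2, term = A^2 * d^1
  state 1110: A-exp=-2, loops=2, term = A^-2 * d^1
  state 1111: A-exp=+0, loops=1, term = A^0 * d^0
Collect the terms by A-exponent (count of states per loop number):
Powers of d = -A^2 - A^-2: d^2 = A^4 + 2 + A^-4.
  A^4 * (d^2) = A^8 + 2*A^4 + 1
  A^2 * (4*d) = -4*A^4 - 4
  A^0 * (5 + d^2) = A^4 + 7 + A^-4
  A^-2 * (4*d) = -4 - 4*A^-4
  A^-4 * (d^2) = 1 + 2*A^-4 + A^-8
Summing the groups: <K> = A^8 - A^4 + 1 - A^-4 + A^-8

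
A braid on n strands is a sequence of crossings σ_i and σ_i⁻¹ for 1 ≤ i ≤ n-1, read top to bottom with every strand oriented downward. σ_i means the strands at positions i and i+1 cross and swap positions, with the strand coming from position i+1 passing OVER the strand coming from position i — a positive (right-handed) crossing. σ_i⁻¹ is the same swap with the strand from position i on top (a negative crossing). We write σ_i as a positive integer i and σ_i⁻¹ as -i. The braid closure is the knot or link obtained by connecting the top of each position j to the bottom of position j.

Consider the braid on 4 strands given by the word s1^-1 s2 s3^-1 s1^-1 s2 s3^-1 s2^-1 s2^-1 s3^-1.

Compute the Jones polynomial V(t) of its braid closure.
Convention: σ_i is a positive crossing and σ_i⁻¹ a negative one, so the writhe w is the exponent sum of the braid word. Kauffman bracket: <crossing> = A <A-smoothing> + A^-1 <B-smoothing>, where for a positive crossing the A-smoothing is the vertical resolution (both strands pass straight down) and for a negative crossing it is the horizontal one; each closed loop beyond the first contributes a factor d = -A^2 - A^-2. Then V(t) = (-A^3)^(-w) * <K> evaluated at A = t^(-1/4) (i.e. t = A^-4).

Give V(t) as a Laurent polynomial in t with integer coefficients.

2*t^-1 - 3*t^-2 + 4*t^-3 - 4*t^-4 + 4*t^-5 - 3*t^-6 + 2*t^-7 - t^-8

Derivation:
Braid: s1^-1 s2 s3^-1 s1^-1 s2 s3^-1 s2^-1 s2^-1 s3^-1 on 4 strands, 9 crossings.
Writhe w = (#positive) - (#negative) = 2 - 7 = -5.
Enumerate smoothing states for the bracket polynomial. There are 2^9 = 512 states.
Each crossing splits two ways (0=vertical, 1=horizontal). The state's weight is A^(#A-smoothings - #B-smoothings) * d^(loops - 1).
Tabulate the states by total A-exponent and number of loops L (A-exp: L × count):
  A^9: L=5 ×1
  A^7: L=4 ×9
  A^5: L=3 ×33, L=5 ×3
  A^3: L=2 ×59, L=4 ×25
  A^1: L=1 ×42, L=3 ×80, L=5 ×4
  A^-1: L=2 ×93, L=4 ×33
  A^-3: L=1 ×19, L=3 ×58, L=5 ×7
  A^-5: L=2 ×19, L=4 ×16, L=6 ×1
  A^-7: L=3 ×7, L=5 ×2
  A^-9: L=4 ×1
Each group contributes A^e * Σ count * d^(L-1):
Powers of d = -A^2 - A^-2: d^2 = A^4 + 2 + A^-4; d^3 = -A^6 - 3*A^2 - 3*A^-2 - A^-6; d^4 = A^8 + 4*A^4 + 6 + 4*A^-4 + A^-8; d^5 = -A^10 - 5*A^6 - 10*A^2 - 10*A^-2 - 5*A^-6 - A^-10.
  A^9 * (d^4) = A^17 + 4*A^13 + 6*A^9 + 4*A^5 + A
  A^7 * (9*d^3) = -9*A^13 - 27*A^9 - 27*A^5 - 9*A
  A^5 * (33*d^2 + 3*d^4) = 3*A^13 + 45*A^9 + 84*A^5 + 45*A + 3*A^-3
  A^3 * (59*d + 25*d^3) = -25*A^9 - 134*A^5 - 134*A - 25*A^-3
  A^1 * (42 + 80*d^2 + 4*d^4) = 4*A^9 + 96*A^5 + 226*A + 96*A^-3 + 4*A^-7
  A^-1 * (93*d + 33*d^3) = -33*A^5 - 192*A - 192*A^-3 - 33*A^-7
  A^-3 * (19 + 58*d^2 + 7*d^4) = 7*A^5 + 86*A + 177*A^-3 + 86*A^-7 + 7*A^-11
  A^-5 * (19*d + 16*d^3 + d^5) = -A^5 - 21*A - 77*A^-3 - 77*A^-7 - 21*A^-11 - A^-15
  A^-7 * (7*d^2 + 2*d^4) = 2*A + 15*A^-3 + 26*A^-7 + 15*A^-11 + 2*A^-15
  A^-9 * (d^3) = -A^-3 - 3*A^-7 - 3*A^-11 - A^-15
Summing the groups: <K> = A^17 - 2*A^13 + 3*A^9 - 4*A^5 + 4*A - 4*A^-3 + 3*A^-7 - 2*A^-11
Normalise by the writhe: (-A^3)^(-w) = (-A^3)^(5) = -A^15, so f(A) = -A^15 * <K> = -A^32 + 2*A^28 - 3*A^24 + 4*A^20 - 4*A^16 + 4*A^12 - 3*A^8 + 2*A^4.
Substitute A = t^(-1/4), i.e. A^e → t^(-e/4): V(t) = 2*t^-1 - 3*t^-2 + 4*t^-3 - 4*t^-4 + 4*t^-5 - 3*t^-6 + 2*t^-7 - t^-8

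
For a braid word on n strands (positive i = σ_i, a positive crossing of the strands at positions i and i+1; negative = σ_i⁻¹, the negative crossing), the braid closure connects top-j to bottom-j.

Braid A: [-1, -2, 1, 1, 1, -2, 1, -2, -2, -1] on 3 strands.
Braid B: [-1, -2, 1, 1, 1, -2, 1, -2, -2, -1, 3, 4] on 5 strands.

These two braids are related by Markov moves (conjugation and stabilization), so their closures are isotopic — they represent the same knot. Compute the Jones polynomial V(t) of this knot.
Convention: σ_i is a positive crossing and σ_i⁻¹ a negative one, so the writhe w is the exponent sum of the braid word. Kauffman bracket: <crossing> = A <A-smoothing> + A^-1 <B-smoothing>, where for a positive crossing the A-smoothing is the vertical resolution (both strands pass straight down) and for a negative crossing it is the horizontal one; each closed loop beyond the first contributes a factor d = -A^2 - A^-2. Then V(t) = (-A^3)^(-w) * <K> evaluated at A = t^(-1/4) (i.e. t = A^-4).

t^2 - 2*t + 3 - 3*t^-1 + 4*t^-2 - 3*t^-3 + 2*t^-4 - 2*t^-5 + t^-6

Derivation:
Markov-equivalent braids have isotopic closures, hence identical knot invariants. Strip the Markov moves from each word to reach a common short braid β, then compute V(t) once on β.
Braid A: s1^-1 s2^-1 s1 s1 s1 s2^-1 s1 s2^-1 s2^-1 s1^-1 on 3 strands has no conjugating prefix/suffix or stabilization to strip; take β = s1^-1 s2^-1 s1 s1 s1 s2^-1 s1 s2^-1 s2^-1 s1^-1.
Braid B: s1^-1 s2^-1 s1 s1 s1 s2^-1 s1 s2^-1 s2^-1 s1^-1 s3 s4 on 5 strands reduces by inverse Markov moves (closure unchanged at each step):
  Destabilize: the word has the form β·s4 where s4 occurs only as the final letter (β ∈ B_4); drop it and the last strand → 4 strands.
  Destabilize: the word has the form β·s3 where s3 occurs only as the final letter (β ∈ B_3); drop it and the last strand → 3 strands.
Reduced to β = s1^-1 s2^-1 s1 s1 s1 s2^-1 s1 s2^-1 s2^-1 s1^-1 on 3 strands, 10 crossings.
Both give the same β = s1^-1 s2^-1 s1 s1 s1 s2^-1 s1 s2^-1 s2^-1 s1^-1 on 3 strands, so one state sum suffices:
Braid: s1^-1 s2^-1 s1 s1 s1 s2^-1 s1 s2^-1 s2^-1 s1^-1 on 3 strands, 10 crossings.
Writhe w = (#positive) - (#negative) = 4 - 6 = -2.
State-sum expansion of <K>. There are 2^10 = 1024 states.
For each crossing: s=0 is the vertical smoothing, s=1 horizontal. Crossing k contributes A^(sign_k * (1 - 2*s_k)); loop factor d = -A^2 - A^-2.
Tabulate the states by total A-exponent and number of loops L (A-exp: L × count):
  A^10: L=5 ×1
  A^8: L=4 ×10
  A^6: L=3 ×38, L=5 ×7
  A^4: L=2 ×67, L=4 ×49, L=6 ×4
  A^2: L=1 ×46, L=3 ×130, L=5 ×33, L=7 ×1
  A^0: L=2 ×131, L=4 ×110, L=6 ×11
  A^-2: L=1 ×25, L=3 ×133, L=5 ×51, L=7 ×1
  A^-4: L=2 ×37, L=4 ×72, L=6 ×11
  A^-6: L=3 ×25, L=5 ×19, L=7 ×1
  A^-8: L=4 ×8, L=6 ×2
  A^-10: L=5 ×1
Each group contributes A^e * Σ count * d^(L-1):
Powers of d = -A^2 - A^-2: d^2 = A^4 + 2 + A^-4; d^3 = -A^6 - 3*A^2 - 3*A^-2 - A^-6; d^4 = A^8 + 4*A^4 + 6 + 4*A^-4 + A^-8; d^5 = -A^10 - 5*A^6 - 10*A^2 - 10*A^-2 - 5*A^-6 - A^-10; d^6 = A^12 + 6*A^8 + 15*A^4 + 20 + 15*A^-4 + 6*A^-8 + A^-12.
  A^10 * (d^4) = A^18 + 4*A^14 + 6*A^10 + 4*A^6 + A^2
  A^8 * (10*d^3) = -10*A^14 - 30*A^10 - 30*A^6 - 10*A^2
  A^6 * (38*d^2 + 7*d^4) = 7*A^14 + 66*A^10 + 118*A^6 + 66*A^2 + 7*A^-2
  A^4 * (67*d + 49*d^3 + 4*d^5) = -4*A^14 - 69*A^10 - 254*A^6 - 254*A^2 - 69*A^-2 - 4*A^-6
  A^2 * (46 + 130*d^2 + 33*d^4 + d^6) = A^14 + 39*A^10 + 277*A^6 + 524*A^2 + 277*A^-2 + 39*A^-6 + A^-10
  A^0 * (131*d + 110*d^3 + 11*d^5) = -11*A^10 - 165*A^6 - 571*A^2 - 571*A^-2 - 165*A^-6 - 11*A^-10
  A^-2 * (25 + 133*d^2 + 51*d^4 + d^6) = A^10 + 57*A^6 + 352*A^2 + 617*A^-2 + 352*A^-6 + 57*A^-10 + A^-14
  A^-4 * (37*d + 72*d^3 + 11*d^5) = -11*A^6 - 127*A^2 - 363*A^-2 - 363*A^-6 - 127*A^-10 - 11*A^-14
  A^-6 * (25*d^2 + 19*d^4 + d^6) = A^6 + 25*A^2 + 116*A^-2 + 184*A^-6 + 116*A^-10 + 25*A^-14 + A^-18
  A^-8 * (8*d^3 + 2*d^5) = -2*A^2 - 18*A^-2 - 44*A^-6 - 44*A^-10 - 18*A^-14 - 2*A^-18
  A^-10 * (d^4) = A^-2 + 4*A^-6 + 6*A^-10 + 4*A^-14 + A^-18
Summing the groups: <K> = A^18 - 2*A^14 + 2*A^10 - 3*A^6 + 4*A^2 - 3*A^-2 + 3*A^-6 - 2*A^-10 + A^-14
Normalise by the writhe: (-A^3)^(-w) = (-A^3)^(2) = A^6, so f(A) = A^6 * <K> = A^24 - 2*A^20 + 2*A^16 - 3*A^12 + 4*A^8 - 3*A^4 + 3 - 2*A^-4 + A^-8.
Substitute A = t^(-1/4), i.e. A^e → t^(-e/4): V(t) = t^2 - 2*t + 3 - 3*t^-1 + 4*t^-2 - 3*t^-3 + 2*t^-4 - 2*t^-5 + t^-6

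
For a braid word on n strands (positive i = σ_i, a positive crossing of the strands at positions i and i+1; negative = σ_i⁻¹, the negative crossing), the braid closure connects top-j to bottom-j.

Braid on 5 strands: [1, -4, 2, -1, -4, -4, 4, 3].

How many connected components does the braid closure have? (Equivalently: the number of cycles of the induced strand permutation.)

3

Derivation:
Track the strand permutation on 5 strands, starting from identity.
  step 1: s1 swaps positions 1,2 -> [2 1 3 4 5]
  step 2: s4^-1 swaps positions 4,5 -> [2 1 3 5 4]
  step 3: s2 swaps positions 2,3 -> [2 3 1 5 4]
  step 4: s1^-1 swaps positions 1,2 -> [3 2 1 5 4]
  step 5: s4^-1 swaps positions 4,5 -> [3 2 1 4 5]
  step 6: s4^-1 swaps positions 4,5 -> [3 2 1 5 4]
  step 7: s4 swaps positions 4,5 -> [3 2 1 4 5]
  step 8: s3 swaps positions 3,4 -> [3 2 4 1 5]
Final permutation (position -> original strand): [3 2 4 1 5]
Closure components = cycle count of this permutation = 3.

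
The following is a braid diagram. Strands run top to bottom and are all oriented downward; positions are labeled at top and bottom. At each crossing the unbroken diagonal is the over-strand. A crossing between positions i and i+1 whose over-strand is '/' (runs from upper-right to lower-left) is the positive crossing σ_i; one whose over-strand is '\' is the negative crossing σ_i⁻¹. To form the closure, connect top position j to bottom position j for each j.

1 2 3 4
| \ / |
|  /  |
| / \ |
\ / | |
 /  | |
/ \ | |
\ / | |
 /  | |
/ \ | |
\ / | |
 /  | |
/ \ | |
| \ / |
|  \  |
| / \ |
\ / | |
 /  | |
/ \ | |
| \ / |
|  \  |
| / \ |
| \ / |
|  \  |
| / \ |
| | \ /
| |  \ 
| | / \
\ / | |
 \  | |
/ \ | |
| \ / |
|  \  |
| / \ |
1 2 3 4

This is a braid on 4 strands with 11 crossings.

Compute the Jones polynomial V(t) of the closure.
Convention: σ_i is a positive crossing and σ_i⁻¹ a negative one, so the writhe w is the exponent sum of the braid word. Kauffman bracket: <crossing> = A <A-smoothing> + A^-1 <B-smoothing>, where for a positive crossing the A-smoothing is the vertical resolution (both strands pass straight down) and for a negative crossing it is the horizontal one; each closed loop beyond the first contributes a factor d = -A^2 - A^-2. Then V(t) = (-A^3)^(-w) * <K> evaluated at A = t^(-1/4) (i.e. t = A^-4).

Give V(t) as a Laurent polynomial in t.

-t^3 + 2*t^2 - 2*t + 3 - 2*t^-1 + 2*t^-2 - t^-3

Derivation:
Reading the diagram top to bottom ('/'-over between positions i,i+1 = s_i, '\'-over = s_i^-1): braid word = s2 s1 s1 s1 s2^-1 s1 s2^-1 s2^-1 s3^-1 s1^-1 s2^-1.
The presented braid s2 s1 s1 s1 s2^-1 s1 s2^-1 s2^-1 s3^-1 s1^-1 s2^-1 on 4 strands reduces by inverse Markov moves (closure unchanged at each step):
  Deconjugate: the word is γ·β·γ⁻¹ with γ = s2 s1 (prefix) and γ⁻¹ = s1^-1 s2^-1 (suffix); strip both.
  Destabilize: the word has the form β·s3^-1 where s3^-1 occurs only as the final letter (β ∈ B_3); drop it and the last strand → 3 strands.
Reduced to β = s1 s1 s2^-1 s1 s2^-1 s2^-1 on 3 strands, 6 crossings.
Compute on β:
Braid: s1 s1 s2^-1 s1 s2^-1 s2^-1 on 3 strands, 6 crossings.
Writhe w = (#positive) - (#negative) = 3 - 3 = 0.
Enumerate smoothing states for the bracket polynomial. There are 2^6 = 64 states.
Smooth each crossing (0=||, 1=⌣⌢); contribution A^(Σ sign_k(1-2s_k)) * d^(L-1).
Tabulate the states by total A-exponent and number of loops L (A-exp: L × count):
  A^6: L=4 ×1
  A^4: L=3 ×6
  A^2: L=2 ×14, L=4 ×1
  A^0: L=1 ×13, L=3 ×7
  A^-2: L=2 ×14, L=4 ×1
  A^-4: L=3 ×6
  A^-6: L=4 ×1
Each group contributes A^e * Σ count * d^(L-1):
Powers of d = -A^2 - A^-2: d^2 = A^4 + 2 + A^-4; d^3 = -A^6 - 3*A^2 - 3*A^-2 - A^-6.
  A^6 * (d^3) = -A^12 - 3*A^8 - 3*A^4 - 1
  A^4 * (6*d^2) = 6*A^8 + 12*A^4 + 6
  A^2 * (14*d + d^3) = -A^8 - 17*A^4 - 17 - A^-4
  A^0 * (13 + 7*d^2) = 7*A^4 + 27 + 7*A^-4
  A^-2 * (14*d + d^3) = -A^4 - 17 - 17*A^-4 - A^-8
  A^-4 * (6*d^2) = 6 + 12*A^-4 + 6*A^-8
  A^-6 * (d^3) = -1 - 3*A^-4 - 3*A^-8 - A^-12
Summing the groups: <K> = -A^12 + 2*A^8 - 2*A^4 + 3 - 2*A^-4 + 2*A^-8 - A^-12
Normalise by the writhe: (-A^3)^(-w) = (-A^3)^(0) = 1, so f(A) = 1 * <K> = -A^12 + 2*A^8 - 2*A^4 + 3 - 2*A^-4 + 2*A^-8 - A^-12.
Substitute A = t^(-1/4), i.e. A^e → t^(-e/4): V(t) = -t^3 + 2*t^2 - 2*t + 3 - 2*t^-1 + 2*t^-2 - t^-3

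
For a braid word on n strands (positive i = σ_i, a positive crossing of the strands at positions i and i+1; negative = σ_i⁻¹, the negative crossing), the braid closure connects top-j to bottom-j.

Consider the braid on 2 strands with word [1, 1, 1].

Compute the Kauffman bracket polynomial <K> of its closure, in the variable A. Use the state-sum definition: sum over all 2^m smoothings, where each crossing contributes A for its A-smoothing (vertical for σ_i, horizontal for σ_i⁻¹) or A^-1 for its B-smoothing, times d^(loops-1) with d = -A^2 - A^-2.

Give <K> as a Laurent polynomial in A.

Braid: s1 s1 s1 on 2 strands, 3 crossings.
Writhe w = (#positive) - (#negative) = 3 - 0 = 3.
Enumerate smoothing states for the bracket polynomial. There are 2^3 = 8 states.
Smooth each crossing (0=||, 1=⌣⌢); contribution A^(Σ sign_k(1-2s_k)) * d^(L-1).
  state 000: A-exp=+3, loops=2, term = A^3 * d^1
  state 001: A-exp=+1, loops=1, term = A^1 * d^0
  state 010: A-exp=+1, loops=1, term = A^1 * d^0
  state 011: A-exp=-1, loops=2, term = A^-1 * d^1
  state 100: A-exp=+1, loops=1, term = A^1 * d^0
  state 101: A-exp=-1, loops=2, term = A^-1 * d^1
  state 110: A-exp=-1, loops=2, term = A^-1 * d^1
  state 111: A-exp=-3, loops=3, term = A^-3 * d^2
Collect the terms by A-exponent (count of states per loop number):
Powers of d = -A^2 - A^-2: d^2 = A^4 + 2 + A^-4.
  A^3 * (d) = -A^5 - A
  A^1 * (3) = 3*A
  A^-1 * (3*d) = -3*A - 3*A^-3
  A^-3 * (d^2) = A + 2*A^-3 + A^-7
Summing the groups: <K> = -A^5 - A^-3 + A^-7

Answer: -A^5 - A^-3 + A^-7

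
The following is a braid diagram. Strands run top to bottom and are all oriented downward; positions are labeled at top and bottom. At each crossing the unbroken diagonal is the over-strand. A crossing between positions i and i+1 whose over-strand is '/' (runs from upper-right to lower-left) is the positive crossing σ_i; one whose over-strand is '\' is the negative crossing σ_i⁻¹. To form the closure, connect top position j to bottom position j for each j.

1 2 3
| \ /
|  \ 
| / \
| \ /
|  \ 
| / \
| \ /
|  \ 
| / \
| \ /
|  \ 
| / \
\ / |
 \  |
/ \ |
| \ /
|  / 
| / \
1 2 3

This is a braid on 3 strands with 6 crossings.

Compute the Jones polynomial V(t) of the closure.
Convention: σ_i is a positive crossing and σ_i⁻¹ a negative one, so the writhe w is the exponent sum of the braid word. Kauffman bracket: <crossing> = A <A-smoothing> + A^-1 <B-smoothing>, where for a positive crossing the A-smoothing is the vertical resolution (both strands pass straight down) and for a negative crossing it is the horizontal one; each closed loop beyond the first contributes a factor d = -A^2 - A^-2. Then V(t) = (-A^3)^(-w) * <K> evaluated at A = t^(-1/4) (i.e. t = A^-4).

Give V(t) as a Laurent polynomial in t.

Reading the diagram top to bottom ('/'-over between positions i,i+1 = s_i, '\'-over = s_i^-1): braid word = s2^-1 s2^-1 s2^-1 s2^-1 s1^-1 s2.
Braid: s2^-1 s2^-1 s2^-1 s2^-1 s1^-1 s2 on 3 strands, 6 crossings.
Writhe w = (#positive) - (#negative) = 1 - 5 = -4.
Enumerate smoothing states for the bracket polynomial. There are 2^6 = 64 states.
Smooth each crossing (0=||, 1=⌣⌢); contribution A^(Σ sign_k(1-2s_k)) * d^(L-1).
Tabulate the states by total A-exponent and number of loops L (A-exp: L × count):
  A^6: L=4 ×1
  A^4: L=3 ×4, L=5 ×2
  A^2: L=2 ×6, L=4 ×8, L=6 ×1
  A^0: L=1 ×4, L=3 ×12, L=5 ×4
  A^-2: L=2 ×9, L=4 ×6
  A^-4: L=1 ×1, L=3 ×5
  A^-6: L=2 ×1
Each group contributes A^e * Σ count * d^(L-1):
Powers of d = -A^2 - A^-2: d^2 = A^4 + 2 + A^-4; d^3 = -A^6 - 3*A^2 - 3*A^-2 - A^-6; d^4 = A^8 + 4*A^4 + 6 + 4*A^-4 + A^-8; d^5 = -A^10 - 5*A^6 - 10*A^2 - 10*A^-2 - 5*A^-6 - A^-10.
  A^6 * (d^3) = -A^12 - 3*A^8 - 3*A^4 - 1
  A^4 * (4*d^2 + 2*d^4) = 2*A^12 + 12*A^8 + 20*A^4 + 12 + 2*A^-4
  A^2 * (6*d + 8*d^3 + d^5) = -A^12 - 13*A^8 - 40*A^4 - 40 - 13*A^-4 - A^-8
  A^0 * (4 + 12*d^2 + 4*d^4) = 4*A^8 + 28*A^4 + 52 + 28*A^-4 + 4*A^-8
  A^-2 * (9*d + 6*d^3) = -6*A^4 - 27 - 27*A^-4 - 6*A^-8
  A^-4 * (1 + 5*d^2) = 5 + 11*A^-4 + 5*A^-8
  A^-6 * (d) = -A^-4 - A^-8
Summing the groups: <K> = -A^4 + 1 + A^-8
Normalise by the writhe: (-A^3)^(-w) = (-A^3)^(4) = A^12, so f(A) = A^12 * <K> = -A^16 + A^12 + A^4.
Substitute A = t^(-1/4), i.e. A^e → t^(-e/4): V(t) = t^-1 + t^-3 - t^-4

Answer: t^-1 + t^-3 - t^-4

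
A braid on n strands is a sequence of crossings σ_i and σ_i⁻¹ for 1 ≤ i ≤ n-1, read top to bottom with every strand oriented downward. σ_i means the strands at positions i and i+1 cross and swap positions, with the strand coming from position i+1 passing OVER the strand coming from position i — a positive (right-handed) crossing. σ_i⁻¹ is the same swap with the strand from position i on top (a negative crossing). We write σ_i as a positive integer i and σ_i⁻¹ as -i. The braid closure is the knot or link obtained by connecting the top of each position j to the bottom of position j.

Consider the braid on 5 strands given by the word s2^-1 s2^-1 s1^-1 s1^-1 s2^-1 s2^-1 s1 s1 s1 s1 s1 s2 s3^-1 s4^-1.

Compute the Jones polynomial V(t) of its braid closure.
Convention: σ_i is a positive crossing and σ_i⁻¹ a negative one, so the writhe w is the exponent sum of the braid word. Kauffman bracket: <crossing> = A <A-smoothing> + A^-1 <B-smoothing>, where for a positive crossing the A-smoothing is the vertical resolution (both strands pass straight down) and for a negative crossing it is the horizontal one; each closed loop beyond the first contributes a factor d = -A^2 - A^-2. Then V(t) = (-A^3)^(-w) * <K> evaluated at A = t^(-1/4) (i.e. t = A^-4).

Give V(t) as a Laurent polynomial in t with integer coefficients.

The presented braid s2^-1 s2^-1 s1^-1 s1^-1 s2^-1 s2^-1 s1 s1 s1 s1 s1 s2 s3^-1 s4^-1 on 5 strands reduces by inverse Markov moves (closure unchanged at each step):
  Destabilize: the word has the form β·s4^-1 where s4^-1 occurs only as the final letter (β ∈ B_4); drop it and the last strand → 4 strands.
  Destabilize: the word has the form β·s3^-1 where s3^-1 occurs only as the final letter (β ∈ B_3); drop it and the last strand → 3 strands.
  Deconjugate: the word is γ·β·γ⁻¹ with γ = s2^-1 (prefix) and γ⁻¹ = s2 (suffix); strip both.
Reduced to β = s2^-1 s1^-1 s1^-1 s2^-1 s2^-1 s1 s1 s1 s1 s1 on 3 strands, 10 crossings.
Compute on β:
Braid: s2^-1 s1^-1 s1^-1 s2^-1 s2^-1 s1 s1 s1 s1 s1 on 3 strands, 10 crossings.
Writhe w = (#positive) - (#negative) = 5 - 5 = 0.
Enumerate smoothing states for the bracket polynomial. There are 2^10 = 1024 states.
Each crossing splits two ways (0=vertical, 1=horizontal). The state's weight is A^(#A-smoothings - #B-smoothings) * d^(loops - 1).
Tabulate the states by total A-exponent and number of loops L (A-exp: L × count):
  A^10: L=4 ×1
  A^8: L=3 ×10
  A^6: L=2 ×29, L=4 ×16
  A^4: L=1 ×26, L=3 ×74, L=5 ×20
  A^2: L=2 ×90, L=4 ×105, L=6 ×15
  A^0: L=1 ×15, L=3 ×141, L=5 ×90, L=7 ×6
  A^-2: L=2 ×35, L=4 ×130, L=6 ×44, L=8 ×1
  A^-4: L=3 ×40, L=5 ×69, L=7 ×11
  A^-6: L=4 ×25, L=6 ×19, L=8 ×1
  A^-8: L=5 ×8, L=7 ×2
  A^-10: L=6 ×1
Each group contributes A^e * Σ count * d^(L-1):
Powers of d = -A^2 - A^-2: d^2 = A^4 + 2 + A^-4; d^3 = -A^6 - 3*A^2 - 3*A^-2 - A^-6; d^4 = A^8 + 4*A^4 + 6 + 4*A^-4 + A^-8; d^5 = -A^10 - 5*A^6 - 10*A^2 - 10*A^-2 - 5*A^-6 - A^-10; d^6 = A^12 + 6*A^8 + 15*A^4 + 20 + 15*A^-4 + 6*A^-8 + A^-12; d^7 = -A^14 - 7*A^10 - 21*A^6 - 35*A^2 - 35*A^-2 - 21*A^-6 - 7*A^-10 - A^-14.
  A^10 * (d^3) = -A^16 - 3*A^12 - 3*A^8 - A^4
  A^8 * (10*d^2) = 10*A^12 + 20*A^8 + 10*A^4
  A^6 * (29*d + 16*d^3) = -16*A^12 - 77*A^8 - 77*A^4 - 16
  A^4 * (26 + 74*d^2 + 20*d^4) = 20*A^12 + 154*A^8 + 294*A^4 + 154 + 20*A^-4
  A^2 * (90*d + 105*d^3 + 15*d^5) = -15*A^12 - 180*A^8 - 555*A^4 - 555 - 180*A^-4 - 15*A^-8
  A^0 * (15 + 141*d^2 + 90*d^4 + 6*d^6) = 6*A^12 + 126*A^8 + 591*A^4 + 957 + 591*A^-4 + 126*A^-8 + 6*A^-12
  A^-2 * (35*d + 130*d^3 + 44*d^5 + d^7) = -A^12 - 51*A^8 - 371*A^4 - 900 - 900*A^-4 - 371*A^-8 - 51*A^-12 - A^-16
  A^-4 * (40*d^2 + 69*d^4 + 11*d^6) = 11*A^8 + 135*A^4 + 481 + 714*A^-4 + 481*A^-8 + 135*A^-12 + 11*A^-16
  A^-6 * (25*d^3 + 19*d^5 + d^7) = -A^8 - 26*A^4 - 141 - 300*A^-4 - 300*A^-8 - 141*A^-12 - 26*A^-16 - A^-20
  A^-8 * (8*d^4 + 2*d^6) = 2*A^4 + 20 + 62*A^-4 + 88*A^-8 + 62*A^-12 + 20*A^-16 + 2*A^-20
  A^-10 * (d^5) = -1 - 5*A^-4 - 10*A^-8 - 10*A^-12 - 5*A^-16 - A^-20
Summing the groups: <K> = -A^16 + A^12 - A^8 + 2*A^4 - 1 + 2*A^-4 - A^-8 + A^-12 - A^-16
Normalise by the writhe: (-A^3)^(-w) = (-A^3)^(0) = 1, so f(A) = 1 * <K> = -A^16 + A^12 - A^8 + 2*A^4 - 1 + 2*A^-4 - A^-8 + A^-12 - A^-16.
Substitute A = t^(-1/4), i.e. A^e → t^(-e/4): V(t) = -t^4 + t^3 - t^2 + 2*t - 1 + 2*t^-1 - t^-2 + t^-3 - t^-4

Answer: -t^4 + t^3 - t^2 + 2*t - 1 + 2*t^-1 - t^-2 + t^-3 - t^-4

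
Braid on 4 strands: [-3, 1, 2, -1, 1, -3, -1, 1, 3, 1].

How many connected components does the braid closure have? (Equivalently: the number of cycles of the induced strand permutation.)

Track the strand permutation on 4 strands, starting from identity.
  step 1: s3^-1 swaps positions 3,4 -> [1 2 4 3]
  step 2: s1 swaps positions 1,2 -> [2 1 4 3]
  step 3: s2 swaps positions 2,3 -> [2 4 1 3]
  step 4: s1^-1 swaps positions 1,2 -> [4 2 1 3]
  step 5: s1 swaps positions 1,2 -> [2 4 1 3]
  step 6: s3^-1 swaps positions 3,4 -> [2 4 3 1]
  step 7: s1^-1 swaps positions 1,2 -> [4 2 3 1]
  step 8: s1 swaps positions 1,2 -> [2 4 3 1]
  step 9: s3 swaps positions 3,4 -> [2 4 1 3]
  step 10: s1 swaps positions 1,2 -> [4 2 1 3]
Final permutation (position -> original strand): [4 2 1 3]
Closure components = cycle count of this permutation = 2.

Answer: 2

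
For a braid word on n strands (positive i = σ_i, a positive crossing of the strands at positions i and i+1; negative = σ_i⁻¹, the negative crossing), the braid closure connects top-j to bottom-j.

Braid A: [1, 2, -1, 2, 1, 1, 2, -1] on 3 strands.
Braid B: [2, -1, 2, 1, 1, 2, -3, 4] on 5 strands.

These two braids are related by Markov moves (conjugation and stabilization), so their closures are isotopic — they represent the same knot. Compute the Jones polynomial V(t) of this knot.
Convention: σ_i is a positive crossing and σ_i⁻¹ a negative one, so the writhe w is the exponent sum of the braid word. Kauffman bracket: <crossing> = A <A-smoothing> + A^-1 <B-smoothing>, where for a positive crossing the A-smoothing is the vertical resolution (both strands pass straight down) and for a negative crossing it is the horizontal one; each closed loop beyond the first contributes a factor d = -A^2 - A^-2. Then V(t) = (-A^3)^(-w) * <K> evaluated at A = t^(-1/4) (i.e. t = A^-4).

Markov-equivalent braids have isotopic closures, hence identical knot invariants. Strip the Markov moves from each word to reach a common short braid β, then compute V(t) once on β.
Braid A: s1 s2 s1^-1 s2 s1 s1 s2 s1^-1 on 3 strands reduces by inverse Markov moves (closure unchanged at each step):
  Deconjugate: the word is γ·β·γ⁻¹ with γ = s1 (prefix) and γ⁻¹ = s1^-1 (suffix); strip both.
Reduced to β = s2 s1^-1 s2 s1 s1 s2 on 3 strands, 6 crossings.
Braid B: s2 s1^-1 s2 s1 s1 s2 s3^-1 s4 on 5 strands reduces by inverse Markov moves (closure unchanged at each step):
  Destabilize: the word has the form β·s4 where s4 occurs only as the final letter (β ∈ B_4); drop it and the last strand → 4 strands.
  Destabilize: the word has the form β·s3^-1 where s3^-1 occurs only as the final letter (β ∈ B_3); drop it and the last strand → 3 strands.
Reduced to β = s2 s1^-1 s2 s1 s1 s2 on 3 strands, 6 crossings.
Both give the same β = s2 s1^-1 s2 s1 s1 s2 on 3 strands, so one state sum suffices:
Braid: s2 s1^-1 s2 s1 s1 s2 on 3 strands, 6 crossings.
Writhe w = (#positive) - (#negative) = 5 - 1 = 4.
State-sum expansion of <K>. There are 2^6 = 64 states.
Smooth each crossing (0=||, 1=⌣⌢); contribution A^(Σ sign_k(1-2s_k)) * d^(L-1).
Tabulate the states by total A-exponent and number of loops L (A-exp: L × count):
  A^6: L=2 ×1
  A^4: L=1 ×3, L=3 ×3
  A^2: L=2 ×14, L=4 ×1
  A^0: L=1 ×10, L=3 ×10
  A^-2: L=2 ×13, L=4 ×2
  A^-4: L=3 ×6
  A^-6: L=4 ×1
Each group contributes A^e * Σ count * d^(L-1):
Powers of d = -A^2 - A^-2: d^2 = A^4 + 2 + A^-4; d^3 = -A^6 - 3*A^2 - 3*A^-2 - A^-6.
  A^6 * (d) = -A^8 - A^4
  A^4 * (3 + 3*d^2) = 3*A^8 + 9*A^4 + 3
  A^2 * (14*d + d^3) = -A^8 - 17*A^4 - 17 - A^-4
  A^0 * (10 + 10*d^2) = 10*A^4 + 30 + 10*A^-4
  A^-2 * (13*d + 2*d^3) = -2*A^4 - 19 - 19*A^-4 - 2*A^-8
  A^-4 * (6*d^2) = 6 + 12*A^-4 + 6*A^-8
  A^-6 * (d^3) = -1 - 3*A^-4 - 3*A^-8 - A^-12
Summing the groups: <K> = A^8 - A^4 + 2 - A^-4 + A^-8 - A^-12
Normalise by the writhe: (-A^3)^(-w) = (-A^3)^(-4) = A^-12, so f(A) = A^-12 * <K> = A^-4 - A^-8 + 2*A^-12 - A^-16 + A^-20 - A^-24.
Substitute A = t^(-1/4), i.e. A^e → t^(-e/4): V(t) = -t^6 + t^5 - t^4 + 2*t^3 - t^2 + t

Answer: -t^6 + t^5 - t^4 + 2*t^3 - t^2 + t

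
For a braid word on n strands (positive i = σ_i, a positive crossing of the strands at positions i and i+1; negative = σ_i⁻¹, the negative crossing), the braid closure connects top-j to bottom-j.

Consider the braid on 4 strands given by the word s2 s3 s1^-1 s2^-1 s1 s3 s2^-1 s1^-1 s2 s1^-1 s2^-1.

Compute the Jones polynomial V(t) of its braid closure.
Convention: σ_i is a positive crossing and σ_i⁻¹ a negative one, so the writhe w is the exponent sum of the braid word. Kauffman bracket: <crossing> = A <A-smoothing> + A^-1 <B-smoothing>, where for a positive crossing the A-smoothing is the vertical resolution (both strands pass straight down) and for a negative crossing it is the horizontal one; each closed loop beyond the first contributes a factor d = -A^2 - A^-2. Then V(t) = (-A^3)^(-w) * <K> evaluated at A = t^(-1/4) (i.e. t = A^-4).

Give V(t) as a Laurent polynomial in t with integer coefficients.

t^2 - 2*t + 3 - 3*t^-1 + 3*t^-2 - 2*t^-3 + 2*t^-4 - t^-5

Derivation:
The presented braid s2 s3 s1^-1 s2^-1 s1 s3 s2^-1 s1^-1 s2 s1^-1 s2^-1 on 4 strands reduces by inverse Markov moves (closure unchanged at each step):
  Deconjugate: the word is γ·β·γ⁻¹ with γ = s2 (prefix) and γ⁻¹ = s2^-1 (suffix); strip both.
Reduced to β = s3 s1^-1 s2^-1 s1 s3 s2^-1 s1^-1 s2 s1^-1 on 4 strands, 9 crossings.
Compute on β:
Braid: s3 s1^-1 s2^-1 s1 s3 s2^-1 s1^-1 s2 s1^-1 on 4 strands, 9 crossings.
Writhe w = (#positive) - (#negative) = 4 - 5 = -1.
State-sum expansion of <K>. There are 2^9 = 512 states.
For each crossing: s=0 is the vertical smoothing, s=1 horizontal. Crossing k contributes A^(sign_k * (1 - 2*s_k)); loop factor d = -A^2 - A^-2.
Tabulate the states by total A-exponent and number of loops L (A-exp: L × count):
  A^9: L=5 ×1
  A^7: L=4 ×9
  A^5: L=3 ×32, L=5 ×4
  A^3: L=2 ×53, L=4 ×30, L=6 ×1
  A^1: L=1 ×35, L=3 ×80, L=5 ×11
  A^-1: L=2 ×86, L=4 ×39, L=6 ×1
  A^-3: L=1 ×21, L=3 ×58, L=5 ×5
  A^-5: L=2 ×26, L=4 ×10
  A^-7: L=1 ×3, L=3 ×6
  A^-9: L=2 ×1
Each group contributes A^e * Σ count * d^(L-1):
Powers of d = -A^2 - A^-2: d^2 = A^4 + 2 + A^-4; d^3 = -A^6 - 3*A^2 - 3*A^-2 - A^-6; d^4 = A^8 + 4*A^4 + 6 + 4*A^-4 + A^-8; d^5 = -A^10 - 5*A^6 - 10*A^2 - 10*A^-2 - 5*A^-6 - A^-10.
  A^9 * (d^4) = A^17 + 4*A^13 + 6*A^9 + 4*A^5 + A
  A^7 * (9*d^3) = -9*A^13 - 27*A^9 - 27*A^5 - 9*A
  A^5 * (32*d^2 + 4*d^4) = 4*A^13 + 48*A^9 + 88*A^5 + 48*A + 4*A^-3
  A^3 * (53*d + 30*d^3 + d^5) = -A^13 - 35*A^9 - 153*A^5 - 153*A - 35*A^-3 - A^-7
  A^1 * (35 + 80*d^2 + 11*d^4) = 11*A^9 + 124*A^5 + 261*A + 124*A^-3 + 11*A^-7
  A^-1 * (86*d + 39*d^3 + d^5) = -A^9 - 44*A^5 - 213*A - 213*A^-3 - 44*A^-7 - A^-11
  A^-3 * (21 + 58*d^2 + 5*d^4) = 5*A^5 + 78*A + 167*A^-3 + 78*A^-7 + 5*A^-11
  A^-5 * (26*d + 10*d^3) = -10*A - 56*A^-3 - 56*A^-7 - 10*A^-11
  A^-7 * (3 + 6*d^2) = 6*A^-3 + 15*A^-7 + 6*A^-11
  A^-9 * (d) = -A^-7 - A^-11
Summing the groups: <K> = A^17 - 2*A^13 + 2*A^9 - 3*A^5 + 3*A - 3*A^-3 + 2*A^-7 - A^-11
Normalise by the writhe: (-A^3)^(-w) = (-A^3)^(1) = -A^3, so f(A) = -A^3 * <K> = -A^20 + 2*A^16 - 2*A^12 + 3*A^8 - 3*A^4 + 3 - 2*A^-4 + A^-8.
Substitute A = t^(-1/4), i.e. A^e → t^(-e/4): V(t) = t^2 - 2*t + 3 - 3*t^-1 + 3*t^-2 - 2*t^-3 + 2*t^-4 - t^-5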